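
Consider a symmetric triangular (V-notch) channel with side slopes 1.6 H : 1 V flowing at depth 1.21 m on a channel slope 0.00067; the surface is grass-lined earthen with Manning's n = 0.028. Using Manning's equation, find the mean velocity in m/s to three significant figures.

0.592 m/s

A = z·y² = 1.6×1.21² = 2.343 m²
P = 2y√(1+z²) = 2×1.21×√(1+1.6²) = 4.566 m
R = A/P = 2.343/4.566 = 0.5130 m
Q = (1/n)·A·R^(2/3)·S^(1/2) = (1/0.028) × 2.343 × 0.5130^(2/3) × 0.00067^(1/2) = 1.388 m³/s
V = Q/A = 1.388/2.343 = 0.5924 m/s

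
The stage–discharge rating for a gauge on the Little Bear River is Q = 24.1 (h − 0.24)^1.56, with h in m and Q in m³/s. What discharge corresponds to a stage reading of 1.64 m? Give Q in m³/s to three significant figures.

40.7 m³/s

Q = 24.1 × (1.64 − 0.24)^1.56 = 24.1 × 1.4^1.56 = 40.74 m³/s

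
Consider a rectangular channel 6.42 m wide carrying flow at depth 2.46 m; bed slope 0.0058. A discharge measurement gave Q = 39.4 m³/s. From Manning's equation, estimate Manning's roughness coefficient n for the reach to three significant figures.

A = b·y = 6.42 × 2.46 = 15.79 m²
P = b + 2y = 6.42 + 2×2.46 = 11.34 m
R = A/P = 15.79/11.34 = 1.393 m
n = (1/Q)·A·R^(2/3)·S^(1/2) = (1/39.4) × 15.79 × 1.247 × 0.07616 = 0.03807

0.0381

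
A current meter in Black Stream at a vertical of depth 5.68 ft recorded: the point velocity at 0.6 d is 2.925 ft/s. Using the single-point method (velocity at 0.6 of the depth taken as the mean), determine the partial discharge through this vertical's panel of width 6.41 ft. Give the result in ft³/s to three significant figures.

106 ft³/s

v̄ = v₀.₆ = 2.925 ft/s
q = v̄ × d × w = 2.925 × 5.68 × 6.41 = 106.5 ft³/s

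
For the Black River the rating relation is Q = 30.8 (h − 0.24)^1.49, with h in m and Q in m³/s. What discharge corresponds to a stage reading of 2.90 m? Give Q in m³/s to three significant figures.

132 m³/s

Q = 30.8 × (2.90 − 0.24)^1.49 = 30.8 × 2.66^1.49 = 132.3 m³/s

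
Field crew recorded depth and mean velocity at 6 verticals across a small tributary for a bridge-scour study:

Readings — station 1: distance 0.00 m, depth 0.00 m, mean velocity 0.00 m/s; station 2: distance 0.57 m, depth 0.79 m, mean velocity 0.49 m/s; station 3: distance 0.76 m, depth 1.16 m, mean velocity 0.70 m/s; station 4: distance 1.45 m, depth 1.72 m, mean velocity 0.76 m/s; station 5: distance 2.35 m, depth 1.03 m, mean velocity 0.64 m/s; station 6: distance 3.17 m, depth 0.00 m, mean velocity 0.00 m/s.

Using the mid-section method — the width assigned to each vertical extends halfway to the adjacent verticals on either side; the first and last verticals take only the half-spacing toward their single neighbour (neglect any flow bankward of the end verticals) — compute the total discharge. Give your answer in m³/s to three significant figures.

2.11 m³/s

w_2 = (0.76 − 0.00)/2 = 0.38 m; q_2 = 0.49 × 0.79 × 0.38 = 0.1471 m³/s
w_3 = (1.45 − 0.57)/2 = 0.44 m; q_3 = 0.70 × 1.16 × 0.44 = 0.3573 m³/s
w_4 = (2.35 − 0.76)/2 = 0.795 m; q_4 = 0.76 × 1.72 × 0.795 = 1.039 m³/s
w_5 = (3.17 − 1.45)/2 = 0.86 m; q_5 = 0.64 × 1.03 × 0.86 = 0.5669 m³/s
Stations 1, 6 contribute zero (depth or velocity is 0).
Q = Σ qᵢ = 2.111 m³/s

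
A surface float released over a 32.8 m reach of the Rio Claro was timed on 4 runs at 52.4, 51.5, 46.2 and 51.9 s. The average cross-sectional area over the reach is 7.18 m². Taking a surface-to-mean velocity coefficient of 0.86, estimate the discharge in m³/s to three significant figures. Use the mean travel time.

4.01 m³/s

t̄ = (52.4 + 51.5 + 46.2 + 51.9) / 4 = 50.5 s
v_surface = L / t̄ = 32.8 / 50.5 = 0.6495 m/s
v_mean = 0.86 × 0.6495 = 0.5586 m/s
Q = A × v_mean = 7.18 × 0.5586 = 4.011 m³/s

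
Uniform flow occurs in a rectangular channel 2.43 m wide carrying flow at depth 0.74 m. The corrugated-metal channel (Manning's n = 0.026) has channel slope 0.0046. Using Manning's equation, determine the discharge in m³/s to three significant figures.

2.79 m³/s

A = b·y = 2.43 × 0.74 = 1.798 m²
P = b + 2y = 2.43 + 2×0.74 = 3.910 m
R = A/P = 1.798/3.910 = 0.4599 m
Q = (1/n)·A·R^(2/3)·S^(1/2) = (1/0.026) × 1.798 × 0.4599^(2/3) × 0.0046^(1/2) = 2.795 m³/s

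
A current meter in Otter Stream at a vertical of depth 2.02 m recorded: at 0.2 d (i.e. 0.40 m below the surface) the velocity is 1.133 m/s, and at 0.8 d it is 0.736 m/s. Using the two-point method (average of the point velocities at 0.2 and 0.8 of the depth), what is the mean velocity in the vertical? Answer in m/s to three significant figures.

0.935 m/s

v̄ = (1.133 + 0.736) / 2 = 0.9345 m/s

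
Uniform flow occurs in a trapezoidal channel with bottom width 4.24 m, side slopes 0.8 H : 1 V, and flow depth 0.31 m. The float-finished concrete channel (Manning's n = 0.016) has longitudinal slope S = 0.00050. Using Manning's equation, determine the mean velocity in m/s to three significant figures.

0.593 m/s

A = (b + z·y)·y = (4.24 + 0.8×0.31)×0.31 = 1.391 m²
P = b + 2y√(1+z²) = 4.24 + 2×0.31×√(1+0.8²) = 5.034 m
R = A/P = 1.391/5.034 = 0.2764 m
Q = (1/n)·A·R^(2/3)·S^(1/2) = (1/0.016) × 1.391 × 0.2764^(2/3) × 0.00050^(1/2) = 0.8250 m³/s
V = Q/A = 0.8250/1.391 = 0.5930 m/s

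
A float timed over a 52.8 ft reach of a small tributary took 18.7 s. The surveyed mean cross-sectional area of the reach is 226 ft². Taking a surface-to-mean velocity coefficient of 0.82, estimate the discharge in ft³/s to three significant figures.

523 ft³/s

v_surface = L / t̄ = 52.8 / 18.7 = 2.824 ft/s
v_mean = 0.82 × 2.824 = 2.315 ft/s
Q = A × v_mean = 226 × 2.315 = 523.3 ft³/s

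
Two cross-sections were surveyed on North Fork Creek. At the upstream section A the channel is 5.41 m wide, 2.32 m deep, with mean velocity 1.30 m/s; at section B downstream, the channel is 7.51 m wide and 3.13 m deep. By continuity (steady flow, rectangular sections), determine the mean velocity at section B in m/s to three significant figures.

Q = A₁V₁ = (5.41×2.32) × 1.30 = 16.32 m³/s
A₂ = 7.51 × 3.13 = 23.51 m²
V₂ = Q/A₂ = 16.32/23.51 = 0.6941 m/s

0.694 m/s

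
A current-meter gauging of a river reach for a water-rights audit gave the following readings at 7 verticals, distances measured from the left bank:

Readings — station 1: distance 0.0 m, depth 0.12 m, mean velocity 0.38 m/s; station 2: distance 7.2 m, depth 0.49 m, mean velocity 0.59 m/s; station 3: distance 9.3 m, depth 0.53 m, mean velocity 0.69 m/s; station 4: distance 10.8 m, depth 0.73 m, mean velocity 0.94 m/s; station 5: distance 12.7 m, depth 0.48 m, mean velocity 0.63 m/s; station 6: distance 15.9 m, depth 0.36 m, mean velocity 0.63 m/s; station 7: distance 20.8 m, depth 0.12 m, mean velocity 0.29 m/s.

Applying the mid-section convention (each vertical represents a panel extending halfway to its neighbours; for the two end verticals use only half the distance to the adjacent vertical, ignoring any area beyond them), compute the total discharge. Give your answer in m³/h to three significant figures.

18400 m³/h

w_1 = (7.2 − 0.0)/2 = 3.6 m; q_1 = 0.38 × 0.12 × 3.6 = 0.1642 m³/s
w_2 = (9.3 − 0.0)/2 = 4.65 m; q_2 = 0.59 × 0.49 × 4.65 = 1.344 m³/s
w_3 = (10.8 − 7.2)/2 = 1.8 m; q_3 = 0.69 × 0.53 × 1.8 = 0.6583 m³/s
w_4 = (12.7 − 9.3)/2 = 1.7 m; q_4 = 0.94 × 0.73 × 1.7 = 1.167 m³/s
w_5 = (15.9 − 10.8)/2 = 2.55 m; q_5 = 0.63 × 0.48 × 2.55 = 0.7711 m³/s
w_6 = (20.8 − 12.7)/2 = 4.05 m; q_6 = 0.63 × 0.36 × 4.05 = 0.9185 m³/s
w_7 = (20.8 − 15.9)/2 = 2.45 m; q_7 = 0.29 × 0.12 × 2.45 = 0.08526 m³/s
Q = Σ qᵢ = 5.108 m³/s
= 5.108 × 3600 = 18390 m³/h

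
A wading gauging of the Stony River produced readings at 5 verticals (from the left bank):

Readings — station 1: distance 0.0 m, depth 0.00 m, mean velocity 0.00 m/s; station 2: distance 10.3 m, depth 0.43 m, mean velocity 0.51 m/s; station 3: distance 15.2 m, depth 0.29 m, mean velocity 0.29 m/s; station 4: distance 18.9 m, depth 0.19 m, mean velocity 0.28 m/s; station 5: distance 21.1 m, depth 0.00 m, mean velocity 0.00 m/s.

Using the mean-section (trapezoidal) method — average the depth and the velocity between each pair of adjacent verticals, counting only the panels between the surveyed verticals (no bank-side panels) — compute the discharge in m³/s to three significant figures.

1.55 m³/s

Panel 1-2: Δb = 10.3 m, d̄ = (0.00+0.43)/2 = 0.215, v̄ = (0.00+0.51)/2 = 0.255 → q = 10.3×0.215×0.255 = 0.5647 m³/s
Panel 2-3: Δb = 4.9 m, d̄ = (0.43+0.29)/2 = 0.36, v̄ = (0.51+0.29)/2 = 0.4 → q = 4.9×0.36×0.4 = 0.7056 m³/s
Panel 3-4: Δb = 3.7 m, d̄ = (0.29+0.19)/2 = 0.24, v̄ = (0.29+0.28)/2 = 0.285 → q = 3.7×0.24×0.285 = 0.2531 m³/s
Panel 4-5: Δb = 2.2 m, d̄ = (0.19+0.00)/2 = 0.095, v̄ = (0.28+0.00)/2 = 0.14 → q = 2.2×0.095×0.14 = 0.02926 m³/s
Q = Σ q = 1.553 m³/s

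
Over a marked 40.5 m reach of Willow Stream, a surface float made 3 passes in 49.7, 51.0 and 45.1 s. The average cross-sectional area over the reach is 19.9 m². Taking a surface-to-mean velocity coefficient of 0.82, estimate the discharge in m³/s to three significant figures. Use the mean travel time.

t̄ = (49.7 + 51.0 + 45.1) / 3 = 48.6 s
v_surface = L / t̄ = 40.5 / 48.6 = 0.8333 m/s
v_mean = 0.82 × 0.8333 = 0.6833 m/s
Q = A × v_mean = 19.9 × 0.6833 = 13.60 m³/s

13.6 m³/s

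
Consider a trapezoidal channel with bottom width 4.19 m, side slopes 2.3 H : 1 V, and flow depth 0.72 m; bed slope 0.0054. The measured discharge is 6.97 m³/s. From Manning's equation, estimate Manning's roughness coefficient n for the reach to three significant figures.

0.0294

A = (b + z·y)·y = (4.19 + 2.3×0.72)×0.72 = 4.209 m²
P = b + 2y√(1+z²) = 4.19 + 2×0.72×√(1+2.3²) = 7.802 m
R = A/P = 4.209/7.802 = 0.5395 m
n = (1/Q)·A·R^(2/3)·S^(1/2) = (1/6.97) × 4.209 × 0.6627 × 0.07348 = 0.02941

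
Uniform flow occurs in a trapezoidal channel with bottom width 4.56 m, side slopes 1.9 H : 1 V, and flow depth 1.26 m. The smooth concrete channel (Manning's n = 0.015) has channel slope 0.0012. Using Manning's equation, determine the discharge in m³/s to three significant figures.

A = (b + z·y)·y = (4.56 + 1.9×1.26)×1.26 = 8.762 m²
P = b + 2y√(1+z²) = 4.56 + 2×1.26×√(1+1.9²) = 9.971 m
R = A/P = 8.762/9.971 = 0.8788 m
Q = (1/n)·A·R^(2/3)·S^(1/2) = (1/0.015) × 8.762 × 0.8788^(2/3) × 0.0012^(1/2) = 18.56 m³/s

18.6 m³/s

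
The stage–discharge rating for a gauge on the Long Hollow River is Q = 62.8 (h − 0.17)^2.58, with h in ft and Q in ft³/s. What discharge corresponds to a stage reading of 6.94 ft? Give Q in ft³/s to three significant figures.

Q = 62.8 × (6.94 − 0.17)^2.58 = 62.8 × 6.77^2.58 = 8727 ft³/s

8730 ft³/s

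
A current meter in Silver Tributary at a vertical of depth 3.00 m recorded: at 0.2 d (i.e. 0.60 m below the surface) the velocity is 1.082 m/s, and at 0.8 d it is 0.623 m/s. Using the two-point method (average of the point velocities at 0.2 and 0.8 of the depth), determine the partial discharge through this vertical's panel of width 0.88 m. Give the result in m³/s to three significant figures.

v̄ = (1.082 + 0.623) / 2 = 0.8525 m/s
q = v̄ × d × w = 0.8525 × 3.00 × 0.88 = 2.251 m³/s

2.25 m³/s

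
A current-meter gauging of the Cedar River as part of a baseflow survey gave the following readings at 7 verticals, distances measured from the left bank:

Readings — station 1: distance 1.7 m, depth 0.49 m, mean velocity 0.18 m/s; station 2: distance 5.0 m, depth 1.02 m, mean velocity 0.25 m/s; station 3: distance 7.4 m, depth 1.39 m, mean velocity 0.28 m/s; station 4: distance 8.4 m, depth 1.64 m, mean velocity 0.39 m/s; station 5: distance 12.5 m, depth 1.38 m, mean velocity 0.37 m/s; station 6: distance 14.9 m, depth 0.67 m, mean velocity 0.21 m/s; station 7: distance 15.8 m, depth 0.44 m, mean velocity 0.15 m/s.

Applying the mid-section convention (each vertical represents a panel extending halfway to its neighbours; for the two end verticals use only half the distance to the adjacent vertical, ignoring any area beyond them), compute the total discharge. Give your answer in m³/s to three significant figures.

w_1 = (5.0 − 1.7)/2 = 1.65 m; q_1 = 0.18 × 0.49 × 1.65 = 0.1455 m³/s
w_2 = (7.4 − 1.7)/2 = 2.85 m; q_2 = 0.25 × 1.02 × 2.85 = 0.7268 m³/s
w_3 = (8.4 − 5.0)/2 = 1.7 m; q_3 = 0.28 × 1.39 × 1.7 = 0.6616 m³/s
w_4 = (12.5 − 7.4)/2 = 2.55 m; q_4 = 0.39 × 1.64 × 2.55 = 1.631 m³/s
w_5 = (14.9 − 8.4)/2 = 3.25 m; q_5 = 0.37 × 1.38 × 3.25 = 1.659 m³/s
w_6 = (15.8 − 12.5)/2 = 1.65 m; q_6 = 0.21 × 0.67 × 1.65 = 0.2322 m³/s
w_7 = (15.8 − 14.9)/2 = 0.45 m; q_7 = 0.15 × 0.44 × 0.45 = 0.02970 m³/s
Q = Σ qᵢ = 5.086 m³/s

5.09 m³/s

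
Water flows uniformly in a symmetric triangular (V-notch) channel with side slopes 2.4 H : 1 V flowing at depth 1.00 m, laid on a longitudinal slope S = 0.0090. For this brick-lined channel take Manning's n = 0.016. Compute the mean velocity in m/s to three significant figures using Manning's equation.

A = z·y² = 2.4×1.00² = 2.400 m²
P = 2y√(1+z²) = 2×1.00×√(1+2.4²) = 5.200 m
R = A/P = 2.400/5.200 = 0.4615 m
Q = (1/n)·A·R^(2/3)·S^(1/2) = (1/0.016) × 2.400 × 0.4615^(2/3) × 0.0090^(1/2) = 8.499 m³/s
V = Q/A = 8.499/2.400 = 3.541 m/s

3.54 m/s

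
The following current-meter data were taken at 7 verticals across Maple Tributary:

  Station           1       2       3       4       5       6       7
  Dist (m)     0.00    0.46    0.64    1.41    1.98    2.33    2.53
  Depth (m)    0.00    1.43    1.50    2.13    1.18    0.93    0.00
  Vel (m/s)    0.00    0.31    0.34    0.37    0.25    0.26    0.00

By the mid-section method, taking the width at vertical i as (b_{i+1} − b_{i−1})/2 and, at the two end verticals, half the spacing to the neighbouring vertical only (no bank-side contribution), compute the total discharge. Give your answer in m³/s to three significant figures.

w_2 = (0.64 − 0.00)/2 = 0.32 m; q_2 = 0.31 × 1.43 × 0.32 = 0.1419 m³/s
w_3 = (1.41 − 0.46)/2 = 0.475 m; q_3 = 0.34 × 1.50 × 0.475 = 0.2423 m³/s
w_4 = (1.98 − 0.64)/2 = 0.67 m; q_4 = 0.37 × 2.13 × 0.67 = 0.5280 m³/s
w_5 = (2.33 − 1.41)/2 = 0.46 m; q_5 = 0.25 × 1.18 × 0.46 = 0.1357 m³/s
w_6 = (2.53 − 1.98)/2 = 0.275 m; q_6 = 0.26 × 0.93 × 0.275 = 0.06650 m³/s
Stations 1, 7 contribute zero (depth or velocity is 0).
Q = Σ qᵢ = 1.114 m³/s

1.11 m³/s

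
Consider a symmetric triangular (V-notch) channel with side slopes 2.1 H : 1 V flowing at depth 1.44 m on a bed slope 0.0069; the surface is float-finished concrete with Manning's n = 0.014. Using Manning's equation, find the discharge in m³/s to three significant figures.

A = z·y² = 2.1×1.44² = 4.355 m²
P = 2y√(1+z²) = 2×1.44×√(1+2.1²) = 6.699 m
R = A/P = 4.355/6.699 = 0.6501 m
Q = (1/n)·A·R^(2/3)·S^(1/2) = (1/0.014) × 4.355 × 0.6501^(2/3) × 0.0069^(1/2) = 19.39 m³/s

19.4 m³/s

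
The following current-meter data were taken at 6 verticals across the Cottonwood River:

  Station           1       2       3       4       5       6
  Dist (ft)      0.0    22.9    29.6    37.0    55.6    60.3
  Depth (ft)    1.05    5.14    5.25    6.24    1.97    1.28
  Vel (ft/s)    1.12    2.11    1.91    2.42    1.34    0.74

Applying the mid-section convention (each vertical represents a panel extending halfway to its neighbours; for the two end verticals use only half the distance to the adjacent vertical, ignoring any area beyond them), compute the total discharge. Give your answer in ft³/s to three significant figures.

474 ft³/s

w_1 = (22.9 − 0.0)/2 = 11.45 ft; q_1 = 1.12 × 1.05 × 11.45 = 13.47 ft³/s
w_2 = (29.6 − 0.0)/2 = 14.8 ft; q_2 = 2.11 × 5.14 × 14.8 = 160.5 ft³/s
w_3 = (37.0 − 22.9)/2 = 7.05 ft; q_3 = 1.91 × 5.25 × 7.05 = 70.69 ft³/s
w_4 = (55.6 − 29.6)/2 = 13 ft; q_4 = 2.42 × 6.24 × 13 = 196.3 ft³/s
w_5 = (60.3 − 37.0)/2 = 11.65 ft; q_5 = 1.34 × 1.97 × 11.65 = 30.75 ft³/s
w_6 = (60.3 − 55.6)/2 = 2.35 ft; q_6 = 0.74 × 1.28 × 2.35 = 2.226 ft³/s
Q = Σ qᵢ = 474.0 ft³/s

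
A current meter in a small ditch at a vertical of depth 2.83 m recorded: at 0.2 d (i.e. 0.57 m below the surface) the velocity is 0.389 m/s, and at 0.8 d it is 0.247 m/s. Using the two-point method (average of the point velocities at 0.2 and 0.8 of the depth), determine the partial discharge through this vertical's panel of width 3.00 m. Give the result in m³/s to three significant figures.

2.70 m³/s

v̄ = (0.389 + 0.247) / 2 = 0.3180 m/s
q = v̄ × d × w = 0.3180 × 2.83 × 3.00 = 2.700 m³/s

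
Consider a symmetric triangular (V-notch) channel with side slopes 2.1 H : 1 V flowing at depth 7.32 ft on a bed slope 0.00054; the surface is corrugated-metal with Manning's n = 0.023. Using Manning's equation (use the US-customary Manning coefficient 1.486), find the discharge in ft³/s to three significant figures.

A = z·y² = 2.1×7.32² = 112.5 ft²
P = 2y√(1+z²) = 2×7.32×√(1+2.1²) = 34.05 ft
R = A/P = 112.5/34.05 = 3.304 ft
Q = (1.486/n)·A·R^(2/3)·S^(1/2) = (1.486/0.023) × 112.5 × 3.304^(2/3) × 0.00054^(1/2) = 374.8 ft³/s

375 ft³/s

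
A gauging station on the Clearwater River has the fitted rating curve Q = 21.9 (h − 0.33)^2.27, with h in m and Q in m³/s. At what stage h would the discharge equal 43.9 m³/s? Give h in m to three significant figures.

1.69 m

h − h₀ = (Q/C)^(1/b) = (43.9/21.9)^(1/2.27) = 1.358 m
h = 0.33 + 1.358 = 1.688 m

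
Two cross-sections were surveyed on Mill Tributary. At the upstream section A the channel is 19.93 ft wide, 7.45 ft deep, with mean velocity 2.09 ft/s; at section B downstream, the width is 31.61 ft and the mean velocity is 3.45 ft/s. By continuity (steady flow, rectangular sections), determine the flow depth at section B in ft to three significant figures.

Q = A₁V₁ = (19.93×7.45) × 2.09 = 310.3 ft³/s
d₂ = Q/(b₂ V₂) = 310.3/(31.61×3.45) = 2.846 ft

2.85 ft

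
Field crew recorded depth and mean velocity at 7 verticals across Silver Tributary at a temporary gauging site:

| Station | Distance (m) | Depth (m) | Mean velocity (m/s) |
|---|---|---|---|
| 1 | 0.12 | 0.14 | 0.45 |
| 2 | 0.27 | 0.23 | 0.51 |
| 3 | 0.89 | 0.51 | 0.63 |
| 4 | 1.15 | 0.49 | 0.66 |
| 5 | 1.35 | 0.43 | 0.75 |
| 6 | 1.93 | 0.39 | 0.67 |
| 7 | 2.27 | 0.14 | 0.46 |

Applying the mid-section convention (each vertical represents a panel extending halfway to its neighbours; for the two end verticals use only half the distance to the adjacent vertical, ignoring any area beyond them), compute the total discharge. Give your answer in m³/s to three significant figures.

0.523 m³/s

w_1 = (0.27 − 0.12)/2 = 0.075 m; q_1 = 0.45 × 0.14 × 0.075 = 0.004725 m³/s
w_2 = (0.89 − 0.12)/2 = 0.385 m; q_2 = 0.51 × 0.23 × 0.385 = 0.04516 m³/s
w_3 = (1.15 − 0.27)/2 = 0.44 m; q_3 = 0.63 × 0.51 × 0.44 = 0.1414 m³/s
w_4 = (1.35 − 0.89)/2 = 0.23 m; q_4 = 0.66 × 0.49 × 0.23 = 0.07438 m³/s
w_5 = (1.93 − 1.15)/2 = 0.39 m; q_5 = 0.75 × 0.43 × 0.39 = 0.1258 m³/s
w_6 = (2.27 − 1.35)/2 = 0.46 m; q_6 = 0.67 × 0.39 × 0.46 = 0.1202 m³/s
w_7 = (2.27 − 1.93)/2 = 0.17 m; q_7 = 0.46 × 0.14 × 0.17 = 0.01095 m³/s
Q = Σ qᵢ = 0.5226 m³/s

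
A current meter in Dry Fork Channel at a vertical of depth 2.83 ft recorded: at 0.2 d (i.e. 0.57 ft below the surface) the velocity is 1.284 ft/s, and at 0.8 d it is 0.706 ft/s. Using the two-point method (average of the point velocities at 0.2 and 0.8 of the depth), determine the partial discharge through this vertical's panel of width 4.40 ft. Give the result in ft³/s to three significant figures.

12.4 ft³/s

v̄ = (1.284 + 0.706) / 2 = 0.9950 ft/s
q = v̄ × d × w = 0.9950 × 2.83 × 4.40 = 12.39 ft³/s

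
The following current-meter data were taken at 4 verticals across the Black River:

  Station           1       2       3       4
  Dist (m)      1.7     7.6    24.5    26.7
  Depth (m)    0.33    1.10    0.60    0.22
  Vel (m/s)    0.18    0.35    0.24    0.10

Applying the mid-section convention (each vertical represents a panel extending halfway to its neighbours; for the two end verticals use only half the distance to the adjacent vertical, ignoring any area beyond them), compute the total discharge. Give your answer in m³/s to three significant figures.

5.96 m³/s

w_1 = (7.6 − 1.7)/2 = 2.95 m; q_1 = 0.18 × 0.33 × 2.95 = 0.1752 m³/s
w_2 = (24.5 − 1.7)/2 = 11.4 m; q_2 = 0.35 × 1.10 × 11.4 = 4.389 m³/s
w_3 = (26.7 − 7.6)/2 = 9.55 m; q_3 = 0.24 × 0.60 × 9.55 = 1.375 m³/s
w_4 = (26.7 − 24.5)/2 = 1.1 m; q_4 = 0.10 × 0.22 × 1.1 = 0.02420 m³/s
Q = Σ qᵢ = 5.964 m³/s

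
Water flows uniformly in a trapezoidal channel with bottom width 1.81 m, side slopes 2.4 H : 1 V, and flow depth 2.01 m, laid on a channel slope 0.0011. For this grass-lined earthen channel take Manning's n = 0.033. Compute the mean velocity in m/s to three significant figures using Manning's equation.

A = (b + z·y)·y = (1.81 + 2.4×2.01)×2.01 = 13.33 m²
P = b + 2y√(1+z²) = 1.81 + 2×2.01×√(1+2.4²) = 12.26 m
R = A/P = 13.33/12.26 = 1.087 m
Q = (1/n)·A·R^(2/3)·S^(1/2) = (1/0.033) × 13.33 × 1.087^(2/3) × 0.0011^(1/2) = 14.17 m³/s
V = Q/A = 14.17/13.33 = 1.063 m/s

1.06 m/s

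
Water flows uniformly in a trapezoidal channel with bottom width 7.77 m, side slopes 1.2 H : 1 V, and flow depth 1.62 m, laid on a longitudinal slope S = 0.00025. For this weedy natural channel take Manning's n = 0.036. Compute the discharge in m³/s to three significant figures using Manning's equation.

7.92 m³/s

A = (b + z·y)·y = (7.77 + 1.2×1.62)×1.62 = 15.74 m²
P = b + 2y√(1+z²) = 7.77 + 2×1.62×√(1+1.2²) = 12.83 m
R = A/P = 15.74/12.83 = 1.226 m
Q = (1/n)·A·R^(2/3)·S^(1/2) = (1/0.036) × 15.74 × 1.226^(2/3) × 0.00025^(1/2) = 7.919 m³/s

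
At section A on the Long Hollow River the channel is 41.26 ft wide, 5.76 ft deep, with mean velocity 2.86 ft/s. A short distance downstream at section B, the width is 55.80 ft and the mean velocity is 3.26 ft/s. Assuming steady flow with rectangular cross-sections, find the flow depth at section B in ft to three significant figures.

3.74 ft

Q = A₁V₁ = (41.26×5.76) × 2.86 = 679.7 ft³/s
d₂ = Q/(b₂ V₂) = 679.7/(55.80×3.26) = 3.737 ft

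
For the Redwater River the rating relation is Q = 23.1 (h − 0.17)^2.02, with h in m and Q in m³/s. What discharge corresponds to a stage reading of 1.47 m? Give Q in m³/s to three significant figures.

Q = 23.1 × (1.47 − 0.17)^2.02 = 23.1 × 1.3^2.02 = 39.24 m³/s

39.2 m³/s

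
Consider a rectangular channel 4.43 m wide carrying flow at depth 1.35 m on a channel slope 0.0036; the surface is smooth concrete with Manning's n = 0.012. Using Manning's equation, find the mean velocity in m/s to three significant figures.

4.45 m/s

A = b·y = 4.43 × 1.35 = 5.981 m²
P = b + 2y = 4.43 + 2×1.35 = 7.130 m
R = A/P = 5.981/7.130 = 0.8388 m
Q = (1/n)·A·R^(2/3)·S^(1/2) = (1/0.012) × 5.981 × 0.8388^(2/3) × 0.0036^(1/2) = 26.60 m³/s
V = Q/A = 26.60/5.981 = 4.447 m/s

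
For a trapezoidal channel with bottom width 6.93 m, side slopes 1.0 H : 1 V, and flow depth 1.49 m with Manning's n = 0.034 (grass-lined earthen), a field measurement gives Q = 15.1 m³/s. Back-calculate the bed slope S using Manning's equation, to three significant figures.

A = (b + z·y)·y = (6.93 + 1.0×1.49)×1.49 = 12.55 m²
P = b + 2y√(1+z²) = 6.93 + 2×1.49×√(1+1.0²) = 11.14 m
R = A/P = 12.55/11.14 = 1.126 m
S = (Q·n / (1·A·R^(2/3)))² = (15.1×0.034 / (1×12.55×1.082))² = 0.001430

0.00143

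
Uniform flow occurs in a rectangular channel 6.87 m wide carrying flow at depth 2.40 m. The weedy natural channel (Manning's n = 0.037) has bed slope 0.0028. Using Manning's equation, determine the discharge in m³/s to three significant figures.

29.7 m³/s

A = b·y = 6.87 × 2.40 = 16.49 m²
P = b + 2y = 6.87 + 2×2.40 = 11.67 m
R = A/P = 16.49/11.67 = 1.413 m
Q = (1/n)·A·R^(2/3)·S^(1/2) = (1/0.037) × 16.49 × 1.413^(2/3) × 0.0028^(1/2) = 29.69 m³/s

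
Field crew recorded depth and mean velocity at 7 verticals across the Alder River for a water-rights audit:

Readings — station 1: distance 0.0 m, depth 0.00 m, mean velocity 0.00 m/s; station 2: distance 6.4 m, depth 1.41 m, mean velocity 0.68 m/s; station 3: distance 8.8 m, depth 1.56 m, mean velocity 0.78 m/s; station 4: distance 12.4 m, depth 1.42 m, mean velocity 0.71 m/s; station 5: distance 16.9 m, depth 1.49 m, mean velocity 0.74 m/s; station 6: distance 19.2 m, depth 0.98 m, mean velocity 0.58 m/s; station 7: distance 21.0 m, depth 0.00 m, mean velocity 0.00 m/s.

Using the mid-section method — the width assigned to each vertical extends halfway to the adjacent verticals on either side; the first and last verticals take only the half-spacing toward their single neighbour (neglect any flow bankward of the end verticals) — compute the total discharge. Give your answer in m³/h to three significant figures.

60700 m³/h

w_2 = (8.8 − 0.0)/2 = 4.4 m; q_2 = 0.68 × 1.41 × 4.4 = 4.219 m³/s
w_3 = (12.4 − 6.4)/2 = 3 m; q_3 = 0.78 × 1.56 × 3 = 3.650 m³/s
w_4 = (16.9 − 8.8)/2 = 4.05 m; q_4 = 0.71 × 1.42 × 4.05 = 4.083 m³/s
w_5 = (19.2 − 12.4)/2 = 3.4 m; q_5 = 0.74 × 1.49 × 3.4 = 3.749 m³/s
w_6 = (21.0 − 16.9)/2 = 2.05 m; q_6 = 0.58 × 0.98 × 2.05 = 1.165 m³/s
Stations 1, 7 contribute zero (depth or velocity is 0).
Q = Σ qᵢ = 16.87 m³/s
= 16.87 × 3600 = 60720 m³/h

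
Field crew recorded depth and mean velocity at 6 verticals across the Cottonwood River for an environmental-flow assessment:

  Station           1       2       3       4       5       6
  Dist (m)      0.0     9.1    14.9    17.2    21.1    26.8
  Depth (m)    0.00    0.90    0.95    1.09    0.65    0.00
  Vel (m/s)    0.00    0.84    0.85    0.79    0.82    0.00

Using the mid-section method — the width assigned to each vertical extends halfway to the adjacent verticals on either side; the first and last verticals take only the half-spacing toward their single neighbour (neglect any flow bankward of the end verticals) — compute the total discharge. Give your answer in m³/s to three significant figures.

w_2 = (14.9 − 0.0)/2 = 7.45 m; q_2 = 0.84 × 0.90 × 7.45 = 5.632 m³/s
w_3 = (17.2 − 9.1)/2 = 4.05 m; q_3 = 0.85 × 0.95 × 4.05 = 3.270 m³/s
w_4 = (21.1 − 14.9)/2 = 3.1 m; q_4 = 0.79 × 1.09 × 3.1 = 2.669 m³/s
w_5 = (26.8 − 17.2)/2 = 4.8 m; q_5 = 0.82 × 0.65 × 4.8 = 2.558 m³/s
Stations 1, 6 contribute zero (depth or velocity is 0).
Q = Σ qᵢ = 14.13 m³/s

14.1 m³/s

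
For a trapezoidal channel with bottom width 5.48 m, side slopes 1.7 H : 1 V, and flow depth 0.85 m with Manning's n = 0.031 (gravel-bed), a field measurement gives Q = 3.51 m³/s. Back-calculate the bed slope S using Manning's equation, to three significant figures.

0.000587

A = (b + z·y)·y = (5.48 + 1.7×0.85)×0.85 = 5.886 m²
P = b + 2y√(1+z²) = 5.48 + 2×0.85×√(1+1.7²) = 8.833 m
R = A/P = 5.886/8.833 = 0.6664 m
S = (Q·n / (1·A·R^(2/3)))² = (3.51×0.031 / (1×5.886×0.7629))² = 0.0005871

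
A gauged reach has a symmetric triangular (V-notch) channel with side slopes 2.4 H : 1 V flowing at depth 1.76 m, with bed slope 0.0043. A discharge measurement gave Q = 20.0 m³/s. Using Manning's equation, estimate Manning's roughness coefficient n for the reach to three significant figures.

A = z·y² = 2.4×1.76² = 7.434 m²
P = 2y√(1+z²) = 2×1.76×√(1+2.4²) = 9.152 m
R = A/P = 7.434/9.152 = 0.8123 m
n = (1/Q)·A·R^(2/3)·S^(1/2) = (1/20.0) × 7.434 × 0.8706 × 0.06557 = 0.02122

0.0212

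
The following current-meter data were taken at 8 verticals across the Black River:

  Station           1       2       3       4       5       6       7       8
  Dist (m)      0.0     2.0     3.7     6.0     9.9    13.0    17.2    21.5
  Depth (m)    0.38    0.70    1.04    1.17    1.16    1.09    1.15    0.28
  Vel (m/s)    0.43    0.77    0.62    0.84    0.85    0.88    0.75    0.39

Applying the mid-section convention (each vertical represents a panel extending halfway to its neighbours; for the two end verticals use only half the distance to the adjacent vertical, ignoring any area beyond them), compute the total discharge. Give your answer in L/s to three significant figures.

16300 L/s

w_1 = (2.0 − 0.0)/2 = 1 m; q_1 = 0.43 × 0.38 × 1 = 0.1634 m³/s
w_2 = (3.7 − 0.0)/2 = 1.85 m; q_2 = 0.77 × 0.70 × 1.85 = 0.9972 m³/s
w_3 = (6.0 − 2.0)/2 = 2 m; q_3 = 0.62 × 1.04 × 2 = 1.290 m³/s
w_4 = (9.9 − 3.7)/2 = 3.1 m; q_4 = 0.84 × 1.17 × 3.1 = 3.047 m³/s
w_5 = (13.0 − 6.0)/2 = 3.5 m; q_5 = 0.85 × 1.16 × 3.5 = 3.451 m³/s
w_6 = (17.2 − 9.9)/2 = 3.65 m; q_6 = 0.88 × 1.09 × 3.65 = 3.501 m³/s
w_7 = (21.5 − 13.0)/2 = 4.25 m; q_7 = 0.75 × 1.15 × 4.25 = 3.666 m³/s
w_8 = (21.5 − 17.2)/2 = 2.15 m; q_8 = 0.39 × 0.28 × 2.15 = 0.2348 m³/s
Q = Σ qᵢ = 16.35 m³/s
= 16.35 × 1000 = 16350 L/s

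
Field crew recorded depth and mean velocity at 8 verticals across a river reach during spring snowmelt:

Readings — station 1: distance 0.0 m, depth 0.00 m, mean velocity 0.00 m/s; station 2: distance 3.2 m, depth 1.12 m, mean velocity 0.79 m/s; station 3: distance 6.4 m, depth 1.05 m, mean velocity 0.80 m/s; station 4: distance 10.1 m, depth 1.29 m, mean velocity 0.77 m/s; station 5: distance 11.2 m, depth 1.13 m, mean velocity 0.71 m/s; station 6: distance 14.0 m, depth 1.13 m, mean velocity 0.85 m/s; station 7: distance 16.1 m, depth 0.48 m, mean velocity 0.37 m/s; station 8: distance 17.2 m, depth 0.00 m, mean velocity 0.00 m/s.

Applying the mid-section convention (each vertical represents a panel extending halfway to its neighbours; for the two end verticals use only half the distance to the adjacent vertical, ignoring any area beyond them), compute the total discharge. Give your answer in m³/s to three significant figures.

w_2 = (6.4 − 0.0)/2 = 3.2 m; q_2 = 0.79 × 1.12 × 3.2 = 2.831 m³/s
w_3 = (10.1 − 3.2)/2 = 3.45 m; q_3 = 0.80 × 1.05 × 3.45 = 2.898 m³/s
w_4 = (11.2 − 6.4)/2 = 2.4 m; q_4 = 0.77 × 1.29 × 2.4 = 2.384 m³/s
w_5 = (14.0 − 10.1)/2 = 1.95 m; q_5 = 0.71 × 1.13 × 1.95 = 1.564 m³/s
w_6 = (16.1 − 11.2)/2 = 2.45 m; q_6 = 0.85 × 1.13 × 2.45 = 2.353 m³/s
w_7 = (17.2 − 14.0)/2 = 1.6 m; q_7 = 0.37 × 0.48 × 1.6 = 0.2842 m³/s
Stations 1, 8 contribute zero (depth or velocity is 0).
Q = Σ qᵢ = 12.32 m³/s

12.3 m³/s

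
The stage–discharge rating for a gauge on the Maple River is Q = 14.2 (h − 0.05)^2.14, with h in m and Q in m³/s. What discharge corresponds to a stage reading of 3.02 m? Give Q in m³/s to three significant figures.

Q = 14.2 × (3.02 − 0.05)^2.14 = 14.2 × 2.97^2.14 = 145.9 m³/s

146 m³/s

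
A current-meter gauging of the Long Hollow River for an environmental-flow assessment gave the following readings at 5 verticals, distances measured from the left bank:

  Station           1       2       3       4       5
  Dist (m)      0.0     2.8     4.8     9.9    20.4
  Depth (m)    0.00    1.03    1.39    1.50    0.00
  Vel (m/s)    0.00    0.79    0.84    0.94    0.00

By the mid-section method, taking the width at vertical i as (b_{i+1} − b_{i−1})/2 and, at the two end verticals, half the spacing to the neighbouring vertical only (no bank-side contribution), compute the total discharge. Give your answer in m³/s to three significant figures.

w_2 = (4.8 − 0.0)/2 = 2.4 m; q_2 = 0.79 × 1.03 × 2.4 = 1.953 m³/s
w_3 = (9.9 − 2.8)/2 = 3.55 m; q_3 = 0.84 × 1.39 × 3.55 = 4.145 m³/s
w_4 = (20.4 − 4.8)/2 = 7.8 m; q_4 = 0.94 × 1.50 × 7.8 = 11.00 m³/s
Stations 1, 5 contribute zero (depth or velocity is 0).
Q = Σ qᵢ = 17.10 m³/s

17.1 m³/s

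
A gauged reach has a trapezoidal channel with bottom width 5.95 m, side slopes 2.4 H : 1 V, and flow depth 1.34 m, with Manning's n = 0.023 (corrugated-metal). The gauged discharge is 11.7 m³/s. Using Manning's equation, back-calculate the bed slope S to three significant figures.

A = (b + z·y)·y = (5.95 + 2.4×1.34)×1.34 = 12.28 m²
P = b + 2y√(1+z²) = 5.95 + 2×1.34×√(1+2.4²) = 12.92 m
R = A/P = 12.28/12.92 = 0.9508 m
S = (Q·n / (1·A·R^(2/3)))² = (11.7×0.023 / (1×12.28×0.9669))² = 0.0005134

0.000513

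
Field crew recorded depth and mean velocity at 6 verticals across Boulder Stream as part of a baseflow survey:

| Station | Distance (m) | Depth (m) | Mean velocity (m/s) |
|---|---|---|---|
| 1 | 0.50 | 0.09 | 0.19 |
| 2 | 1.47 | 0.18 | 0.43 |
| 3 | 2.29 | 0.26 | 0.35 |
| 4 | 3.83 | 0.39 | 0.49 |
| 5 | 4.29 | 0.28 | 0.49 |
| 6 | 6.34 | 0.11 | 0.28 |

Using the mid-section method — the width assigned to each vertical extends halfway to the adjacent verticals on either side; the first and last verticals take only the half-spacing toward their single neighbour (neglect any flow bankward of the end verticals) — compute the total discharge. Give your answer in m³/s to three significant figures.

0.580 m³/s

w_1 = (1.47 − 0.50)/2 = 0.485 m; q_1 = 0.19 × 0.09 × 0.485 = 0.008294 m³/s
w_2 = (2.29 − 0.50)/2 = 0.895 m; q_2 = 0.43 × 0.18 × 0.895 = 0.06927 m³/s
w_3 = (3.83 − 1.47)/2 = 1.18 m; q_3 = 0.35 × 0.26 × 1.18 = 0.1074 m³/s
w_4 = (4.29 − 2.29)/2 = 1 m; q_4 = 0.49 × 0.39 × 1 = 0.1911 m³/s
w_5 = (6.34 − 3.83)/2 = 1.255 m; q_5 = 0.49 × 0.28 × 1.255 = 0.1722 m³/s
w_6 = (6.34 − 4.29)/2 = 1.025 m; q_6 = 0.28 × 0.11 × 1.025 = 0.03157 m³/s
Q = Σ qᵢ = 0.5798 m³/s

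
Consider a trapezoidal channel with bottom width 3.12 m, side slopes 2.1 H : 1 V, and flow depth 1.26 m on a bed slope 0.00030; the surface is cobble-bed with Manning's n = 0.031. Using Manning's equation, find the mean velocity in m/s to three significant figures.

A = (b + z·y)·y = (3.12 + 2.1×1.26)×1.26 = 7.265 m²
P = b + 2y√(1+z²) = 3.12 + 2×1.26×√(1+2.1²) = 8.981 m
R = A/P = 7.265/8.981 = 0.8089 m
Q = (1/n)·A·R^(2/3)·S^(1/2) = (1/0.031) × 7.265 × 0.8089^(2/3) × 0.00030^(1/2) = 3.524 m³/s
V = Q/A = 3.524/7.265 = 0.4851 m/s

0.485 m/s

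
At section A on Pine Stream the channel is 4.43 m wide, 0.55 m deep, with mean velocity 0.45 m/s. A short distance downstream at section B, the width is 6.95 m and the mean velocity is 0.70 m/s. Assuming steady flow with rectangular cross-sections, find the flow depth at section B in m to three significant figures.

Q = A₁V₁ = (4.43×0.55) × 0.45 = 1.096 m³/s
d₂ = Q/(b₂ V₂) = 1.096/(6.95×0.70) = 0.2254 m

0.225 m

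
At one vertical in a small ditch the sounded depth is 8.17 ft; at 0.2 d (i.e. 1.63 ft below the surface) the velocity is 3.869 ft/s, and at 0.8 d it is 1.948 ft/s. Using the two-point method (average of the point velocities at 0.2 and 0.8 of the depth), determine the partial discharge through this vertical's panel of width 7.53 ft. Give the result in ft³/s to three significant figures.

v̄ = (3.869 + 1.948) / 2 = 2.909 ft/s
q = v̄ × d × w = 2.909 × 8.17 × 7.53 = 178.9 ft³/s

179 ft³/s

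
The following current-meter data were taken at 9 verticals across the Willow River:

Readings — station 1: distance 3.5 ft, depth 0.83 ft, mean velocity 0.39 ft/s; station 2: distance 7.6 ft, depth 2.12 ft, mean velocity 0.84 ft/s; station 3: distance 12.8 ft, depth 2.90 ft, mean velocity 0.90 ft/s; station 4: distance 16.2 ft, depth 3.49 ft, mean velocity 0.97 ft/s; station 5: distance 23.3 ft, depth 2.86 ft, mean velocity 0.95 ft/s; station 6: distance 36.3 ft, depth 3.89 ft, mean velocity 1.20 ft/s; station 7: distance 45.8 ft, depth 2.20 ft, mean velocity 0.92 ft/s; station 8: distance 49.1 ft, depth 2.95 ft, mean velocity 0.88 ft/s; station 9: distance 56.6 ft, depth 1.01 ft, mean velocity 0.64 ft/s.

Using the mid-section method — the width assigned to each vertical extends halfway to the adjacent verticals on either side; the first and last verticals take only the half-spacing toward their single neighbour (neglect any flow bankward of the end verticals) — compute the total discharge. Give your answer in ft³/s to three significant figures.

147 ft³/s

w_1 = (7.6 − 3.5)/2 = 2.05 ft; q_1 = 0.39 × 0.83 × 2.05 = 0.6636 ft³/s
w_2 = (12.8 − 3.5)/2 = 4.65 ft; q_2 = 0.84 × 2.12 × 4.65 = 8.281 ft³/s
w_3 = (16.2 − 7.6)/2 = 4.3 ft; q_3 = 0.90 × 2.90 × 4.3 = 11.22 ft³/s
w_4 = (23.3 − 12.8)/2 = 5.25 ft; q_4 = 0.97 × 3.49 × 5.25 = 17.77 ft³/s
w_5 = (36.3 − 16.2)/2 = 10.05 ft; q_5 = 0.95 × 2.86 × 10.05 = 27.31 ft³/s
w_6 = (45.8 − 23.3)/2 = 11.25 ft; q_6 = 1.20 × 3.89 × 11.25 = 52.52 ft³/s
w_7 = (49.1 − 36.3)/2 = 6.4 ft; q_7 = 0.92 × 2.20 × 6.4 = 12.95 ft³/s
w_8 = (56.6 − 45.8)/2 = 5.4 ft; q_8 = 0.88 × 2.95 × 5.4 = 14.02 ft³/s
w_9 = (56.6 − 49.1)/2 = 3.75 ft; q_9 = 0.64 × 1.01 × 3.75 = 2.424 ft³/s
Q = Σ qᵢ = 147.2 ft³/s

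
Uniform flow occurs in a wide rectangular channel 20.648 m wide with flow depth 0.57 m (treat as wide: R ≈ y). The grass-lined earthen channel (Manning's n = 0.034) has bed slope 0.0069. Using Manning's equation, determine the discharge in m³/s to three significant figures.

19.8 m³/s

A = b·y = 20.648 × 0.57 = 11.77 m²
Wide channel: R ≈ y = 0.57 m
Q = (1/n)·A·R^(2/3)·S^(1/2) = (1/0.034) × 11.77 × 0.5700^(2/3) × 0.0069^(1/2) = 19.77 m³/s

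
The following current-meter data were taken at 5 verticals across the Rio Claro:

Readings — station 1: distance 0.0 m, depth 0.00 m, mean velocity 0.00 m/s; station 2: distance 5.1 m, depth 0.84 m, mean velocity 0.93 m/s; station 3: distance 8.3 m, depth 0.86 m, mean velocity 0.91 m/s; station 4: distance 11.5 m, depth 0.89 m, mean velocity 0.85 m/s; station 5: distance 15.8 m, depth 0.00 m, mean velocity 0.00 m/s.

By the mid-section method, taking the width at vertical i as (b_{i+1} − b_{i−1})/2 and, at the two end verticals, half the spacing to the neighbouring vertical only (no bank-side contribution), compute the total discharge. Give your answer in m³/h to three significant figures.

30900 m³/h

w_2 = (8.3 − 0.0)/2 = 4.15 m; q_2 = 0.93 × 0.84 × 4.15 = 3.242 m³/s
w_3 = (11.5 − 5.1)/2 = 3.2 m; q_3 = 0.91 × 0.86 × 3.2 = 2.504 m³/s
w_4 = (15.8 − 8.3)/2 = 3.75 m; q_4 = 0.85 × 0.89 × 3.75 = 2.837 m³/s
Stations 1, 5 contribute zero (depth or velocity is 0).
Q = Σ qᵢ = 8.583 m³/s
= 8.583 × 3600 = 30900 m³/h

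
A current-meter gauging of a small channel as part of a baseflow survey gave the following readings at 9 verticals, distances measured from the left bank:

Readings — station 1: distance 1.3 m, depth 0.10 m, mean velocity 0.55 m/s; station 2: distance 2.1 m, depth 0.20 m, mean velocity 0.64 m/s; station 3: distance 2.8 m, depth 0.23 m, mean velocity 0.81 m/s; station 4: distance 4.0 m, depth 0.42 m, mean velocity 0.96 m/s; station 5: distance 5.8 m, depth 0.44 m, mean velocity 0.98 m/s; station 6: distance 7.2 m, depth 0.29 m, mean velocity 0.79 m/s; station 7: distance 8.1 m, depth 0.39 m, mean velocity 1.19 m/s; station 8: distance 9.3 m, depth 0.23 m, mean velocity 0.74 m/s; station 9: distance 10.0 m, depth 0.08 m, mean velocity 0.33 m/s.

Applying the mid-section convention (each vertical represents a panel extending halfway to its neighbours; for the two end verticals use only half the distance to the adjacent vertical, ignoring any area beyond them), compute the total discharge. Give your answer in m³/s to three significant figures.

2.51 m³/s

w_1 = (2.1 − 1.3)/2 = 0.4 m; q_1 = 0.55 × 0.10 × 0.4 = 0.02200 m³/s
w_2 = (2.8 − 1.3)/2 = 0.75 m; q_2 = 0.64 × 0.20 × 0.75 = 0.09600 m³/s
w_3 = (4.0 − 2.1)/2 = 0.95 m; q_3 = 0.81 × 0.23 × 0.95 = 0.1770 m³/s
w_4 = (5.8 − 2.8)/2 = 1.5 m; q_4 = 0.96 × 0.42 × 1.5 = 0.6048 m³/s
w_5 = (7.2 − 4.0)/2 = 1.6 m; q_5 = 0.98 × 0.44 × 1.6 = 0.6899 m³/s
w_6 = (8.1 − 5.8)/2 = 1.15 m; q_6 = 0.79 × 0.29 × 1.15 = 0.2635 m³/s
w_7 = (9.3 − 7.2)/2 = 1.05 m; q_7 = 1.19 × 0.39 × 1.05 = 0.4873 m³/s
w_8 = (10.0 − 8.1)/2 = 0.95 m; q_8 = 0.74 × 0.23 × 0.95 = 0.1617 m³/s
w_9 = (10.0 − 9.3)/2 = 0.35 m; q_9 = 0.33 × 0.08 × 0.35 = 0.009240 m³/s
Q = Σ qᵢ = 2.511 m³/s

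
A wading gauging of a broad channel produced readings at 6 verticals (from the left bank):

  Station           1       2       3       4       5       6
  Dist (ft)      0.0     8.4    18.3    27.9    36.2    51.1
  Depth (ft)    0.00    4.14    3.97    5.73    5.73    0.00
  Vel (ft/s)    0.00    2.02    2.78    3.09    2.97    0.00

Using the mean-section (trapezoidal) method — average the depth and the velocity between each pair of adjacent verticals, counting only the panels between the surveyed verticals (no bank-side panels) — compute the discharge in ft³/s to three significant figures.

458 ft³/s

Panel 1-2: Δb = 8.4 ft, d̄ = (0.00+4.14)/2 = 2.07, v̄ = (0.00+2.02)/2 = 1.01 → q = 8.4×2.07×1.01 = 17.56 ft³/s
Panel 2-3: Δb = 9.9 ft, d̄ = (4.14+3.97)/2 = 4.055, v̄ = (2.02+2.78)/2 = 2.4 → q = 9.9×4.055×2.4 = 96.35 ft³/s
Panel 3-4: Δb = 9.6 ft, d̄ = (3.97+5.73)/2 = 4.85, v̄ = (2.78+3.09)/2 = 2.935 → q = 9.6×4.85×2.935 = 136.7 ft³/s
Panel 4-5: Δb = 8.3 ft, d̄ = (5.73+5.73)/2 = 5.73, v̄ = (3.09+2.97)/2 = 3.03 → q = 8.3×5.73×3.03 = 144.1 ft³/s
Panel 5-6: Δb = 14.9 ft, d̄ = (5.73+0.00)/2 = 2.865, v̄ = (2.97+0.00)/2 = 1.485 → q = 14.9×2.865×1.485 = 63.39 ft³/s
Q = Σ q = 458.1 ft³/s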